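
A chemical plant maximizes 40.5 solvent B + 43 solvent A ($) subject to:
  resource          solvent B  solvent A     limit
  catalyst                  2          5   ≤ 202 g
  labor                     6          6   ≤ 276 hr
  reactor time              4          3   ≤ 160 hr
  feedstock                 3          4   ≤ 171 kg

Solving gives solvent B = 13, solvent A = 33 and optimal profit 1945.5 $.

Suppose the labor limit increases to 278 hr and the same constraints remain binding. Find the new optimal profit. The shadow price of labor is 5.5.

1956.5

Δb = 2, so new z* = 1945.5 + (5.5)·(2) = 1945.5 + 11 = 1956.5.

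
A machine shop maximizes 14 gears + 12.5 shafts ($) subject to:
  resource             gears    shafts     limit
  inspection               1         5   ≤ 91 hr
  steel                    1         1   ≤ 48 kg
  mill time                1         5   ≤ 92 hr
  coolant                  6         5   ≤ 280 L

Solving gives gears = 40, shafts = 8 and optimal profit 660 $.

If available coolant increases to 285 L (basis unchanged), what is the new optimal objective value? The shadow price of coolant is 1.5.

667.5

Δb = 5, so new z* = 660 + (1.5)·(5) = 660 + 7.5 = 667.5.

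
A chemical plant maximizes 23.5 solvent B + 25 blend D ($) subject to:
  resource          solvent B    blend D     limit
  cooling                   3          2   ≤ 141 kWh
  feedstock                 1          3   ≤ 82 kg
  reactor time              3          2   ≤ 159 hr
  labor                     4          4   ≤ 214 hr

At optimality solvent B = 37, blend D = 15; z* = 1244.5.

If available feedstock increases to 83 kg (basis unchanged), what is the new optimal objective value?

Check each constraint at x*: cooling 141/141 (tight); feedstock 82/82 (tight); reactor time 141/159 (slack 18); labor 208/214 (slack 6).
Since reactor time, labor are not tight, their duals are 0.
From A_Bᵀ y = c: 3·y_cooling + 1·y_feedstock = 23.5; 2·y_cooling + 3·y_feedstock = 25.
This yields shadow prices y_cooling = 6.5, y_feedstock = 4.
Δz = y_feedstock·Δb = 4 × (1) = 4, so new z* = 1244.5 + 4 = 1248.5.

1248.5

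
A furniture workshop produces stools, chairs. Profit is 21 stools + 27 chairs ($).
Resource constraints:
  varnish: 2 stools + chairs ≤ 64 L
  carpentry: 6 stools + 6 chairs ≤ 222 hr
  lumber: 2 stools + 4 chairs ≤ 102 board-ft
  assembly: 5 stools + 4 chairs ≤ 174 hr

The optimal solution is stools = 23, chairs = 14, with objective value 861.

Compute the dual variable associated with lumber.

Check each constraint at x*: varnish 60/64 (slack 4); carpentry 222/222 (tight); lumber 102/102 (tight); assembly 171/174 (slack 3).
By complementary slackness, y = 0 for the non-binding constraints.
Dual feasibility on the basic columns requires 6·y_carpentry + 2·y_lumber = 21, 6·y_carpentry + 4·y_lumber = 27.
→ y_carpentry = 2.5 and y_lumber = 3.
Shadow price of lumber = 3.

3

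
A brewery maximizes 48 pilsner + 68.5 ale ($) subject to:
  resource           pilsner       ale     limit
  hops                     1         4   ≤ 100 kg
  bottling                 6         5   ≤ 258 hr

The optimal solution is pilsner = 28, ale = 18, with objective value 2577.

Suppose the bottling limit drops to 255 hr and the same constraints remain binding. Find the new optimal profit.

2557.5

Both hops and bottling are binding at x*.
From A_Bᵀ y = c: 1·y_hops + 6·y_bottling = 48; 4·y_hops + 5·y_bottling = 68.5.
Solving: y_hops = 9, y_bottling = 6.5.
Δz = y_bottling·Δb = 6.5 × (-3) = -19.5, so new z* = 2577 − 19.5 = 2557.5.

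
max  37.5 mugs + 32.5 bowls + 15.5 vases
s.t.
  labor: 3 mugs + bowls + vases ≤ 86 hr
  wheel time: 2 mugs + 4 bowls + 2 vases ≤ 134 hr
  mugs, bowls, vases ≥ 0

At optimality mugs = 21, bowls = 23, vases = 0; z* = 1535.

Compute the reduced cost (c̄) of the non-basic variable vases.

-5

Check each constraint at x*: labor 86/86 (tight); wheel time 134/134 (tight).
From A_Bᵀ y = c: 3·y_labor + 2·y_wheel time = 37.5; 1·y_labor + 4·y_wheel time = 32.5.
This yields shadow prices y_labor = 8.5, y_wheel time = 6.
Reduced cost of vases: c₃ − yᵀa₃ = 15.5 − (8.5·1 + 6·2) = 15.5 − 20.5 = -5.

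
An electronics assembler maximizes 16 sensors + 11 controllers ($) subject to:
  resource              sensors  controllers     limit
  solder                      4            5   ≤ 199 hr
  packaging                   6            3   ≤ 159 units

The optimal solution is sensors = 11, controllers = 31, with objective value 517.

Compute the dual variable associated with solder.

Both solder and packaging are binding at x*.
The binding rows give the dual system: 4·y_solder + 6·y_packaging = 16 and 5·y_solder + 3·y_packaging = 11.
→ y_solder = 1 and y_packaging = 2.
Shadow price of solder = 1.

1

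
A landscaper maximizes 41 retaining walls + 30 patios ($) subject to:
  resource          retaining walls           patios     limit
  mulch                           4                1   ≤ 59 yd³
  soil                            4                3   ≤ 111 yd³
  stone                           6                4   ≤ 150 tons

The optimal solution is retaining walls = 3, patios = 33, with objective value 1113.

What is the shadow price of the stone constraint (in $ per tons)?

At the optimum: mulch uses 45 of 59 (slack = 14); soil uses 111 of 111 (binding); stone uses 150 of 150 (binding).
Since mulch is not tight, its dual is 0.
The binding rows give the dual system: 4·y_soil + 6·y_stone = 41 and 3·y_soil + 4·y_stone = 30.
→ y_soil = 8 and y_stone = 1.5.
Shadow price of stone = 1.5.

1.5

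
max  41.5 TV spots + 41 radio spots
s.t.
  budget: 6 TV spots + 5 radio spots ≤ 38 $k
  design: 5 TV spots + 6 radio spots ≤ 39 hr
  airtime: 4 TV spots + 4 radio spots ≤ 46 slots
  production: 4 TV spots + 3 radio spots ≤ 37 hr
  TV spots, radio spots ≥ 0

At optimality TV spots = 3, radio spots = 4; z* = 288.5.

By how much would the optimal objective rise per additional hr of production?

Binding: budget and design. Non-binding: airtime (18 unused), production (13 unused).
Since airtime, production are not tight, their duals are 0.
From A_Bᵀ y = c: 6·y_budget + 5·y_design = 41.5; 5·y_budget + 6·y_design = 41.
→ y_budget = 4 and y_design = 3.5.
Shadow price of production = 0.

0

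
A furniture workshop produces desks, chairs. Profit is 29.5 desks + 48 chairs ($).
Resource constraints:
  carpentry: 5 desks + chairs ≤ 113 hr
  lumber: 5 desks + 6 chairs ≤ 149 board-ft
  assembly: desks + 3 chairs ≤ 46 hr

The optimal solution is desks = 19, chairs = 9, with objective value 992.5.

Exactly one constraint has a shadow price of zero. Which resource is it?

carpentry: 104/113 (slack 9)
lumber: 149/149 (binding)
assembly: 46/46 (binding)
By complementary slackness, a constraint with positive slack has shadow price 0 → carpentry.

carpentry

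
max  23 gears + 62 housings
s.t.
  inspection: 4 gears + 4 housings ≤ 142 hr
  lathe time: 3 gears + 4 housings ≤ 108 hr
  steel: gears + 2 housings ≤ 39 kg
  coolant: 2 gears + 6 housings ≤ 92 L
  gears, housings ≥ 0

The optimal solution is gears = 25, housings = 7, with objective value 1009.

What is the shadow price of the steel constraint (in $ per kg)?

7

Check each constraint at x*: inspection 128/142 (slack 14); lathe time 103/108 (slack 5); steel 39/39 (tight); coolant 92/92 (tight).
Since inspection, lathe time are not tight, their duals are 0.
Dual feasibility on the basic columns requires 1·y_steel + 2·y_coolant = 23, 2·y_steel + 6·y_coolant = 62.
This yields shadow prices y_steel = 7, y_coolant = 8.
Shadow price of steel = 7.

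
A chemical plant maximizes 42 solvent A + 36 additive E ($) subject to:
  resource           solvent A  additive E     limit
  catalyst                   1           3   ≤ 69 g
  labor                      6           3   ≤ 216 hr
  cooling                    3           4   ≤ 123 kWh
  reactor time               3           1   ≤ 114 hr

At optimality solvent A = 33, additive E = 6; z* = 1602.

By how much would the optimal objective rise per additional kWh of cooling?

6

At the optimum: catalyst uses 51 of 69 (slack = 18); labor uses 216 of 216 (binding); cooling uses 123 of 123 (binding); reactor time uses 105 of 114 (slack = 9).
Slack constraints have shadow price 0 (complementary slackness).
Dual feasibility on the basic columns requires 6·y_labor + 3·y_cooling = 42, 3·y_labor + 4·y_cooling = 36.
→ y_labor = 4 and y_cooling = 6.
Shadow price of cooling = 6.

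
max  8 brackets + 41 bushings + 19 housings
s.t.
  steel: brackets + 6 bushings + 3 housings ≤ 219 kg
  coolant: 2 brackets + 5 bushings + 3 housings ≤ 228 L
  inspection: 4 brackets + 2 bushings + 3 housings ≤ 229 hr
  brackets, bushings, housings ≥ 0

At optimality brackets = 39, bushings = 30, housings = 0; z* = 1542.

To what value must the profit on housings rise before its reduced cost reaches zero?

Check each constraint at x*: steel 219/219 (tight); coolant 228/228 (tight); inspection 216/229 (slack 13).
Since inspection is not tight, its dual is 0.
The binding rows give the dual system: 1·y_steel + 2·y_coolant = 8 and 6·y_steel + 5·y_coolant = 41.
→ y_steel = 6 and y_coolant = 1.
housings enters the basis when its profit ≥ yᵀa₃ = 6·3 + 1·3 = 21.

21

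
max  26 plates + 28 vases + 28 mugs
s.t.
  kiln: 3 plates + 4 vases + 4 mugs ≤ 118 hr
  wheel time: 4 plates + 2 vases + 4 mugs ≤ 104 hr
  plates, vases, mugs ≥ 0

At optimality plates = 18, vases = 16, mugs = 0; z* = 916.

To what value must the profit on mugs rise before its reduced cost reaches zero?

At the optimum: kiln uses 118 of 118 (binding); wheel time uses 104 of 104 (binding).
Dual feasibility on the basic columns requires 3·y_kiln + 4·y_wheel time = 26, 4·y_kiln + 2·y_wheel time = 28.
This yields shadow prices y_kiln = 6, y_wheel time = 2.
mugs enters the basis when its profit ≥ yᵀa₃ = 6·4 + 2·4 = 32.

32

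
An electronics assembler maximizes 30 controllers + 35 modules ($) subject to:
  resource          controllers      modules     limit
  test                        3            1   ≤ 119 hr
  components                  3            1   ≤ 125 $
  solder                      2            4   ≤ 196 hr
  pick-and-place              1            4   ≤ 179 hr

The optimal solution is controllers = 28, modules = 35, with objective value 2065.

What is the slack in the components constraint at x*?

6

components used = 3·28 + 1·35 = 119; slack = 125 − 119 = 6.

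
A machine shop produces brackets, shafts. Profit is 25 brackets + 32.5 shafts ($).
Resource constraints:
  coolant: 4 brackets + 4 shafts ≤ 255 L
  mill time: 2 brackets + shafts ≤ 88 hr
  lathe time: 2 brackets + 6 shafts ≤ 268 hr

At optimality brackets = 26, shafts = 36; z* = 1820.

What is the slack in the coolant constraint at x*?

7

coolant used = 4·26 + 4·36 = 248; slack = 255 − 248 = 7.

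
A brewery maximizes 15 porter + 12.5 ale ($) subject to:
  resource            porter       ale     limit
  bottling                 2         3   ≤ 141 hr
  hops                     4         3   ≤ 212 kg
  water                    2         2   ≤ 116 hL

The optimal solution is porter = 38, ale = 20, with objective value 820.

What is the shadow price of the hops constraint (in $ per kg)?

2.5

Check each constraint at x*: bottling 136/141 (slack 5); hops 212/212 (tight); water 116/116 (tight).
Slack constraints have shadow price 0 (complementary slackness).
From A_Bᵀ y = c: 4·y_hops + 2·y_water = 15; 3·y_hops + 2·y_water = 12.5.
This yields shadow prices y_hops = 2.5, y_water = 2.5.
Shadow price of hops = 2.5.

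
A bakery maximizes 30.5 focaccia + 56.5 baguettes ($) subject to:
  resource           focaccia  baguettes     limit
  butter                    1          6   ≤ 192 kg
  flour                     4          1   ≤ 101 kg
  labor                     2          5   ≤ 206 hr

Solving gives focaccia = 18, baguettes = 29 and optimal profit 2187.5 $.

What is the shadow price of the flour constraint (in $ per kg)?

Check each constraint at x*: butter 192/192 (tight); flour 101/101 (tight); labor 181/206 (slack 25).
Since labor is not tight, its dual is 0.
The binding rows give the dual system: 1·y_butter + 4·y_flour = 30.5 and 6·y_butter + 1·y_flour = 56.5.
Solving: y_butter = 8.5, y_flour = 5.5.
Shadow price of flour = 5.5.

5.5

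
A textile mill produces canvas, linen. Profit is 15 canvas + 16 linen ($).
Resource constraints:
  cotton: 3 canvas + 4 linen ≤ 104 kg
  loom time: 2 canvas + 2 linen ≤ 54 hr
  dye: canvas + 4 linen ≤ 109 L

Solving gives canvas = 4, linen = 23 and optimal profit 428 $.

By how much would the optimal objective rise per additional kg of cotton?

1

Binding: cotton and loom time. Non-binding: dye (13 unused).
By complementary slackness, y = 0 for the non-binding constraint.
The binding rows give the dual system: 3·y_cotton + 2·y_loom time = 15 and 4·y_cotton + 2·y_loom time = 16.
→ y_cotton = 1 and y_loom time = 6.
Shadow price of cotton = 1.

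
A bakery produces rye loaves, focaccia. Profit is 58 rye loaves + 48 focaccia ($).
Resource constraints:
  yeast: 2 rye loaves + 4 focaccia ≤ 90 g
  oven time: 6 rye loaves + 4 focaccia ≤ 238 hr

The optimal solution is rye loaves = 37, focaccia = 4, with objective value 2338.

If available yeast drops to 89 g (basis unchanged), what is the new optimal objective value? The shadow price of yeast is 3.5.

Δb = -1, so new z* = 2338 + (3.5)·(-1) = 2338 − 3.5 = 2334.5.

2334.5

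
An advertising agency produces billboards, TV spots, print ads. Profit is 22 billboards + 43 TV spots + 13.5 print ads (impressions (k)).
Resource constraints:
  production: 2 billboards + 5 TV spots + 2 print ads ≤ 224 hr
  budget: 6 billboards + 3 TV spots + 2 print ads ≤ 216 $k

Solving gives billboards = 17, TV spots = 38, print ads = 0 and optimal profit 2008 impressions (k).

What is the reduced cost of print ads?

Both production and budget are binding at x*.
From A_Bᵀ y = c: 2·y_production + 6·y_budget = 22; 5·y_production + 3·y_budget = 43.
This yields shadow prices y_production = 8, y_budget = 1.
Reduced cost of print ads: c₃ − yᵀa₃ = 13.5 − (8·2 + 1·2) = 13.5 − 18 = -4.5.

-4.5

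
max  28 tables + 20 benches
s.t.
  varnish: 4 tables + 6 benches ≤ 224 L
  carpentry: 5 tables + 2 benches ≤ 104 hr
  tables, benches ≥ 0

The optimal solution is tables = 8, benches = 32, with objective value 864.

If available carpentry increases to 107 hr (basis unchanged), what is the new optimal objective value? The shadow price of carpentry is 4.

Δb = 3, so new z* = 864 + (4)·(3) = 864 + 12 = 876.

876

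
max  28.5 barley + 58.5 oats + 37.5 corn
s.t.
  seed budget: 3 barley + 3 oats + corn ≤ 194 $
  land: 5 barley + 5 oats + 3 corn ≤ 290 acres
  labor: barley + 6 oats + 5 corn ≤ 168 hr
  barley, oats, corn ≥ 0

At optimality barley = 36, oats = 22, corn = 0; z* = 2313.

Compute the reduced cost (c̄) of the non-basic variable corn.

Binding: land and labor. Non-binding: seed budget (20 unused).
By complementary slackness, y = 0 for the non-binding constraint.
From A_Bᵀ y = c: 5·y_land + 1·y_labor = 28.5; 5·y_land + 6·y_labor = 58.5.
→ y_land = 4.5 and y_labor = 6.
Reduced cost of corn: c₃ − yᵀa₃ = 37.5 − (4.5·3 + 6·5) = 37.5 − 43.5 = -6.

-6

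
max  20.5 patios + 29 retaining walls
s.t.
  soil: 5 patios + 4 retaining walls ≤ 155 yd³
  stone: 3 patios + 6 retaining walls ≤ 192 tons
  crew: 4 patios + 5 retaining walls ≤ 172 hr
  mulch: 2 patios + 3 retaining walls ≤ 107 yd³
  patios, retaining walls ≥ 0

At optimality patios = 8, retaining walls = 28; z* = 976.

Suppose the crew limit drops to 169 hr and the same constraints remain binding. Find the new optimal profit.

Binding: stone and crew. Non-binding: soil (3 unused), mulch (7 unused).
Slack constraints have shadow price 0 (complementary slackness).
From A_Bᵀ y = c: 3·y_stone + 4·y_crew = 20.5; 6·y_stone + 5·y_crew = 29.
→ y_stone = 1.5 and y_crew = 4.
Δz = y_crew·Δb = 4 × (-3) = -12, so new z* = 976 − 12 = 964.

964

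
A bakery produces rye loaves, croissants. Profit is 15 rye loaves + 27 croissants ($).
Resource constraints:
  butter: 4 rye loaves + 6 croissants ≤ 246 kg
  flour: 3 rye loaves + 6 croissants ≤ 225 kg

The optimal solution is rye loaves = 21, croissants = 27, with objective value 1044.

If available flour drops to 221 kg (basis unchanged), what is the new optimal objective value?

1032

Both butter and flour are binding at x*.
From A_Bᵀ y = c: 4·y_butter + 3·y_flour = 15; 6·y_butter + 6·y_flour = 27.
Solving: y_butter = 1.5, y_flour = 3.
Δz = y_flour·Δb = 3 × (-4) = -12, so new z* = 1044 − 12 = 1032.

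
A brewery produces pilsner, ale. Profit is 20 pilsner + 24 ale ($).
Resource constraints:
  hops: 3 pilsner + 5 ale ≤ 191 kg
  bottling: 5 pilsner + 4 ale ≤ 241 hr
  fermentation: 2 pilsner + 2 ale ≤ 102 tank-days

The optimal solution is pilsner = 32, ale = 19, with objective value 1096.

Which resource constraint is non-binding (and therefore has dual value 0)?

bottling

hops: 191/191 (binding)
bottling: 236/241 (slack 5)
fermentation: 102/102 (binding)
By complementary slackness, a constraint with positive slack has shadow price 0 → bottling.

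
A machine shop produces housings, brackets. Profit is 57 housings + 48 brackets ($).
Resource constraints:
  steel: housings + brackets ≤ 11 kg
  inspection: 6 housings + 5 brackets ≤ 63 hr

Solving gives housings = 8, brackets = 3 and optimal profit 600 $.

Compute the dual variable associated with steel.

Both steel and inspection are binding at x*.
Dual feasibility on the basic columns requires 1·y_steel + 6·y_inspection = 57, 1·y_steel + 5·y_inspection = 48.
This yields shadow prices y_steel = 3, y_inspection = 9.
Shadow price of steel = 3.

3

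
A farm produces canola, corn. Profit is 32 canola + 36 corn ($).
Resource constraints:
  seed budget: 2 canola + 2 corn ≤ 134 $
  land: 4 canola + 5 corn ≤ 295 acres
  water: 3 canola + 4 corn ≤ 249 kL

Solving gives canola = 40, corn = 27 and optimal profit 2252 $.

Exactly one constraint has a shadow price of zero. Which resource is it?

seed budget: 134/134 (binding)
land: 295/295 (binding)
water: 228/249 (slack 21)
By complementary slackness, a constraint with positive slack has shadow price 0 → water.

water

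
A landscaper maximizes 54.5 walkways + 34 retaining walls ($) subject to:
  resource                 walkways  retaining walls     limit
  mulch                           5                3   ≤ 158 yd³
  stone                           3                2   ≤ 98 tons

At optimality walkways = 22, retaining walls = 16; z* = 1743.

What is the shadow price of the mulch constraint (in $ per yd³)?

7

Check each constraint at x*: mulch 158/158 (tight); stone 98/98 (tight).
From A_Bᵀ y = c: 5·y_mulch + 3·y_stone = 54.5; 3·y_mulch + 2·y_stone = 34.
Solving: y_mulch = 7, y_stone = 6.5.
Shadow price of mulch = 7.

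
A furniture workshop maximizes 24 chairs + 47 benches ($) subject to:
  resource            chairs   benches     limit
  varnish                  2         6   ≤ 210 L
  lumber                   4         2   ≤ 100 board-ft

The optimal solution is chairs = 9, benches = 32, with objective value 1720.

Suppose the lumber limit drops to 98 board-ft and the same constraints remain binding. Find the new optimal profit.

Check each constraint at x*: varnish 210/210 (tight); lumber 100/100 (tight).
Dual feasibility on the basic columns requires 2·y_varnish + 4·y_lumber = 24, 6·y_varnish + 2·y_lumber = 47.
Solving: y_varnish = 7, y_lumber = 2.5.
Δz = y_lumber·Δb = 2.5 × (-2) = -5, so new z* = 1720 − 5 = 1715.

1715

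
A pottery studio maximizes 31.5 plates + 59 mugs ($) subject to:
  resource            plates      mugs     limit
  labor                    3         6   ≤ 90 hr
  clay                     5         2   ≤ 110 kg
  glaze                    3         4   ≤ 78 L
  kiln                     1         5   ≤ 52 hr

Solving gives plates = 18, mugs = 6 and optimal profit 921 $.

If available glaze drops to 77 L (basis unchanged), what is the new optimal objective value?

919

Check each constraint at x*: labor 90/90 (tight); clay 102/110 (slack 8); glaze 78/78 (tight); kiln 48/52 (slack 4).
Slack constraints have shadow price 0 (complementary slackness).
Dual feasibility on the basic columns requires 3·y_labor + 3·y_glaze = 31.5, 6·y_labor + 4·y_glaze = 59.
Solving: y_labor = 8.5, y_glaze = 2.
Δz = y_glaze·Δb = 2 × (-1) = -2, so new z* = 921 − 2 = 919.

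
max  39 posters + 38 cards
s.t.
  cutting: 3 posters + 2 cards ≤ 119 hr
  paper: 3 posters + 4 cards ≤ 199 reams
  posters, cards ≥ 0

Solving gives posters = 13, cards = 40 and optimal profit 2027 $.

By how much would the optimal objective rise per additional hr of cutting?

7

Check each constraint at x*: cutting 119/119 (tight); paper 199/199 (tight).
The binding rows give the dual system: 3·y_cutting + 3·y_paper = 39 and 2·y_cutting + 4·y_paper = 38.
Solving: y_cutting = 7, y_paper = 6.
Shadow price of cutting = 7.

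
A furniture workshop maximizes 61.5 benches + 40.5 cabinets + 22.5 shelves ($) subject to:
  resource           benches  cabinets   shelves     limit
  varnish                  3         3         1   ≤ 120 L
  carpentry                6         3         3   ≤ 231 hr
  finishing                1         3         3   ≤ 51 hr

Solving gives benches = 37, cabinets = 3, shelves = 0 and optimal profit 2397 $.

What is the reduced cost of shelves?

-5

At the optimum: varnish uses 120 of 120 (binding); carpentry uses 231 of 231 (binding); finishing uses 46 of 51 (slack = 5).
By complementary slackness, y = 0 for the non-binding constraint.
The binding rows give the dual system: 3·y_varnish + 6·y_carpentry = 61.5 and 3·y_varnish + 3·y_carpentry = 40.5.
→ y_varnish = 6.5 and y_carpentry = 7.
Reduced cost of shelves: c₃ − yᵀa₃ = 22.5 − (6.5·1 + 7·3) = 22.5 − 27.5 = -5.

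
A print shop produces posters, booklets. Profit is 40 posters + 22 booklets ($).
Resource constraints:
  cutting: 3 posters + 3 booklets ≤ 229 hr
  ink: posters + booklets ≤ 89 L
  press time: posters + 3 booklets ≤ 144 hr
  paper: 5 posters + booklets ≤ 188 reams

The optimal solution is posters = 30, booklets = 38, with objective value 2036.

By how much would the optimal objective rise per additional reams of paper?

At the optimum: cutting uses 204 of 229 (slack = 25); ink uses 68 of 89 (slack = 21); press time uses 144 of 144 (binding); paper uses 188 of 188 (binding).
By complementary slackness, y = 0 for the non-binding constraints.
The binding rows give the dual system: 1·y_press time + 5·y_paper = 40 and 3·y_press time + 1·y_paper = 22.
→ y_press time = 5 and y_paper = 7.
Shadow price of paper = 7.

7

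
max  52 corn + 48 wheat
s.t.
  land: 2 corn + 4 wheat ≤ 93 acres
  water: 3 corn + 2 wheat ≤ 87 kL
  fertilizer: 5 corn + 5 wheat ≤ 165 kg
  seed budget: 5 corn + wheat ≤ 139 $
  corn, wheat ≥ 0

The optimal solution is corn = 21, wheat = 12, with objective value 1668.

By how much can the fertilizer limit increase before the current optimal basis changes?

Binding constraints: water, fertilizer. The basis is B = [[3,2],[5,5]] with det 5.
Per unit increase in fertilizer, x* moves by d = (-0.4, 0.6).
The basis stays optimal until land becomes binding; allowable increase = 1.875 kg.

1.875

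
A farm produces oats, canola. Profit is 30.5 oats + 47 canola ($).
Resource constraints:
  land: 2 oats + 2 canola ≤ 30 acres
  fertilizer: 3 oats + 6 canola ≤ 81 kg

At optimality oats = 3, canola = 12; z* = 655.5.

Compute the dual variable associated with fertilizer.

5.5

At the optimum: land uses 30 of 30 (binding); fertilizer uses 81 of 81 (binding).
Dual feasibility on the basic columns requires 2·y_land + 3·y_fertilizer = 30.5, 2·y_land + 6·y_fertilizer = 47.
Solving: y_land = 7, y_fertilizer = 5.5.
Shadow price of fertilizer = 5.5.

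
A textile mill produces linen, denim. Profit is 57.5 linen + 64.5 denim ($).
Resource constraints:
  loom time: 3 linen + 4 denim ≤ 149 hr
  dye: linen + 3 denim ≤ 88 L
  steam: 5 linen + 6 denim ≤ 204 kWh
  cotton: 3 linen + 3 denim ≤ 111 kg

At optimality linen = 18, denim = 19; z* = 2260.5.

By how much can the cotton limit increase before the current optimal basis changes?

11.4

Binding constraints: steam, cotton. The basis is B = [[5,6],[3,3]] with det -3.
Per unit increase in cotton, x* moves by d = (2, -1.6667).
The basis stays optimal until denim reaches 0; allowable increase = 11.4 kg.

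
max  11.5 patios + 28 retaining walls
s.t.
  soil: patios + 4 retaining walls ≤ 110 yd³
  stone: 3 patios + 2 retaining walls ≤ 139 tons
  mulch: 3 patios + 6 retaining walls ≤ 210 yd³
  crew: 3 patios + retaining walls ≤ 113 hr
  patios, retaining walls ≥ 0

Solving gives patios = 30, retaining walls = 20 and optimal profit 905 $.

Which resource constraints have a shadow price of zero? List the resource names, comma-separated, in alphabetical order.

crew, stone

soil: 110/110 (binding)
stone: 130/139 (slack 9)
mulch: 210/210 (binding)
crew: 110/113 (slack 3)
By complementary slackness, a constraint with positive slack has shadow price 0 → crew, stone.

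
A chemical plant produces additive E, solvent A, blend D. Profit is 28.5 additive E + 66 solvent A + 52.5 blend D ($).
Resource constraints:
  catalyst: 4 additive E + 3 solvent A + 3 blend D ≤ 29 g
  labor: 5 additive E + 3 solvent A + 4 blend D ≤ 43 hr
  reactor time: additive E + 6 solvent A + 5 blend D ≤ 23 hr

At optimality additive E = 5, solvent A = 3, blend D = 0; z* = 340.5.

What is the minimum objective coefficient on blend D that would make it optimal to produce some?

Binding: catalyst and reactor time. Non-binding: labor (9 unused).
By complementary slackness, y = 0 for the non-binding constraint.
The binding rows give the dual system: 4·y_catalyst + 1·y_reactor time = 28.5 and 3·y_catalyst + 6·y_reactor time = 66.
→ y_catalyst = 5 and y_reactor time = 8.5.
blend D enters the basis when its profit ≥ yᵀa₃ = 5·3 + 8.5·5 = 57.5.

57.5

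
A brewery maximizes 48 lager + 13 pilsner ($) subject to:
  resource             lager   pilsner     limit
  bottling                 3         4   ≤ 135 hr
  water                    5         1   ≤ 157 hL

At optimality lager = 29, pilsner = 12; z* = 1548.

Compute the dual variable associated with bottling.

Both bottling and water are binding at x*.
The binding rows give the dual system: 3·y_bottling + 5·y_water = 48 and 4·y_bottling + 1·y_water = 13.
Solving: y_bottling = 1, y_water = 9.
Shadow price of bottling = 1.

1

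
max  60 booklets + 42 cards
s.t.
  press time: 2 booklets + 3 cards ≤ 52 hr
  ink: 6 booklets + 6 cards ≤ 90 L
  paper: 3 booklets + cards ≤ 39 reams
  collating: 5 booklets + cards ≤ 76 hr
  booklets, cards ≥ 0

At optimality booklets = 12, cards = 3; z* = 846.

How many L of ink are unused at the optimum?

0

ink used = 6·12 + 6·3 = 90; slack = 90 − 90 = 0.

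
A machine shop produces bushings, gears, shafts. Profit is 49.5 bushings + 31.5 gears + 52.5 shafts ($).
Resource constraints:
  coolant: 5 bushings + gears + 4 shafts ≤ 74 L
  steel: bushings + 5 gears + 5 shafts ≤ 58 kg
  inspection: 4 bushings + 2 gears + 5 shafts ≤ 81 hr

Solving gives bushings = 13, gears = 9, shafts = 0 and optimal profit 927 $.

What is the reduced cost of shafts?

Binding: coolant and steel. Non-binding: inspection (11 unused).
Slack constraints have shadow price 0 (complementary slackness).
From A_Bᵀ y = c: 5·y_coolant + 1·y_steel = 49.5; 1·y_coolant + 5·y_steel = 31.5.
Solving: y_coolant = 9, y_steel = 4.5.
Reduced cost of shafts: c₃ − yᵀa₃ = 52.5 − (9·4 + 4.5·5) = 52.5 − 58.5 = -6.

-6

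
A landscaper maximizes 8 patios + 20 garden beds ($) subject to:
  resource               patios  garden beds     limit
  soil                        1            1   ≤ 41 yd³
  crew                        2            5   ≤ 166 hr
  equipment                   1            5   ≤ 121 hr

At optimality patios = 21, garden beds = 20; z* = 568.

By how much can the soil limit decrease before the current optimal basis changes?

16.8

Binding constraints: soil, equipment. The basis is B = [[1,1],[1,5]] with det 4.
Per unit decrease in soil, x* moves by d = (-1.25, 0.25).
The basis stays optimal until patios reaches 0; allowable decrease = 16.8 yd³.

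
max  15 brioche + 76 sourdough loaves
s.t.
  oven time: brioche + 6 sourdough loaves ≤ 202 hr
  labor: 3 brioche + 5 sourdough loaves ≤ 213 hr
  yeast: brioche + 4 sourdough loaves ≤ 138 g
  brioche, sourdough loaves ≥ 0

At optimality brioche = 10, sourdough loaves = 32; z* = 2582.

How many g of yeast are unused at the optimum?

0

yeast used = 1·10 + 4·32 = 138; slack = 138 − 138 = 0.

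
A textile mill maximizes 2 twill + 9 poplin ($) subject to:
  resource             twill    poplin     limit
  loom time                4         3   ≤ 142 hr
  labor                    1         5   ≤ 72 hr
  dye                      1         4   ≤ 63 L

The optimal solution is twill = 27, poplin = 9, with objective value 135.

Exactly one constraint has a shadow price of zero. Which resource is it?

loom time: 135/142 (slack 7)
labor: 72/72 (binding)
dye: 63/63 (binding)
By complementary slackness, a constraint with positive slack has shadow price 0 → loom time.

loom time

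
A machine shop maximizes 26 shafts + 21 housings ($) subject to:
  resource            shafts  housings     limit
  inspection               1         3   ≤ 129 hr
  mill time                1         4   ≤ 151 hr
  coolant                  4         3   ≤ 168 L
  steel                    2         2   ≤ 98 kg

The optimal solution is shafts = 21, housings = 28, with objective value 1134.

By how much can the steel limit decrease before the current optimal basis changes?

Binding constraints: coolant, steel. The basis is B = [[4,3],[2,2]] with det 2.
Per unit decrease in steel, x* moves by d = (1.5, -2).
The basis stays optimal until housings reaches 0; allowable decrease = 14 kg.

14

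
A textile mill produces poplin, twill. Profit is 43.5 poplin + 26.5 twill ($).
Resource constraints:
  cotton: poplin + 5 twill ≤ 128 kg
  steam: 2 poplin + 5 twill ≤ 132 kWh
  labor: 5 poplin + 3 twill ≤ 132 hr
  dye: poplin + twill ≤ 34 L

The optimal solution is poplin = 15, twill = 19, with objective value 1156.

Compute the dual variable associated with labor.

8.5

At the optimum: cotton uses 110 of 128 (slack = 18); steam uses 125 of 132 (slack = 7); labor uses 132 of 132 (binding); dye uses 34 of 34 (binding).
Slack constraints have shadow price 0 (complementary slackness).
From A_Bᵀ y = c: 5·y_labor + 1·y_dye = 43.5; 3·y_labor + 1·y_dye = 26.5.
→ y_labor = 8.5 and y_dye = 1.
Shadow price of labor = 8.5.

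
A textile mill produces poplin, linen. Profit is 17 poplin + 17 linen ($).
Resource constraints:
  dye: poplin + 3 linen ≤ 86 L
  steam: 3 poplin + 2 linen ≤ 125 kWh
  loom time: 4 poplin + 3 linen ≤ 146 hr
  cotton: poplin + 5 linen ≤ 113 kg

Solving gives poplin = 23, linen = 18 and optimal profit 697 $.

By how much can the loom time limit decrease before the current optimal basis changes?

Binding constraints: loom time, cotton. The basis is B = [[4,3],[1,5]] with det 17.
Per unit decrease in loom time, x* moves by d = (-0.2941, 0.0588).
The basis stays optimal until poplin reaches 0; allowable decrease = 78.2 hr.

78.2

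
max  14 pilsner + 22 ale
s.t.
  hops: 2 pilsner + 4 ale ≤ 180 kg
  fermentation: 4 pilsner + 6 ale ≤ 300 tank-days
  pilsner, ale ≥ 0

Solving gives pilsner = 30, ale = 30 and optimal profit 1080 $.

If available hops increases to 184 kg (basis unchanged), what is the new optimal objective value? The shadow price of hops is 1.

1084

Δb = 4, so new z* = 1080 + (1)·(4) = 1080 + 4 = 1084.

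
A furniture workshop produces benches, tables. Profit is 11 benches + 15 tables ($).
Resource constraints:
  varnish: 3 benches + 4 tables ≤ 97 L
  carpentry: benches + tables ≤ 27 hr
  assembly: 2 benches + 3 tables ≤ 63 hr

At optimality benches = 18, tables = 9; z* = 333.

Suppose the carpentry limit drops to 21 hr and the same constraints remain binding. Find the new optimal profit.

315

Binding: carpentry and assembly. Non-binding: varnish (7 unused).
Since varnish is not tight, its dual is 0.
The binding rows give the dual system: 1·y_carpentry + 2·y_assembly = 11 and 1·y_carpentry + 3·y_assembly = 15.
Solving: y_carpentry = 3, y_assembly = 4.
Δz = y_carpentry·Δb = 3 × (-6) = -18, so new z* = 333 − 18 = 315.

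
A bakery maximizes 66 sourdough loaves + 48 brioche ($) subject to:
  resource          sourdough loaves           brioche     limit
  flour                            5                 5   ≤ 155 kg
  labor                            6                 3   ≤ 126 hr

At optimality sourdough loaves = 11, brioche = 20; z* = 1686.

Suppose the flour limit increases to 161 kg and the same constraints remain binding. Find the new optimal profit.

At the optimum: flour uses 155 of 155 (binding); labor uses 126 of 126 (binding).
From A_Bᵀ y = c: 5·y_flour + 6·y_labor = 66; 5·y_flour + 3·y_labor = 48.
Solving: y_flour = 6, y_labor = 6.
Δz = y_flour·Δb = 6 × (6) = 36, so new z* = 1686 + 36 = 1722.

1722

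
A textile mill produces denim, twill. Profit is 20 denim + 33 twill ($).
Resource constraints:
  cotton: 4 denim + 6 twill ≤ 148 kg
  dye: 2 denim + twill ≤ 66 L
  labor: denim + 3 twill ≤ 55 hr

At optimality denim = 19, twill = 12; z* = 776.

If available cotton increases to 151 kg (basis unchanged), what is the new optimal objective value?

789.5

Binding: cotton and labor. Non-binding: dye (16 unused).
Slack constraints have shadow price 0 (complementary slackness).
Dual feasibility on the basic columns requires 4·y_cotton + 1·y_labor = 20, 6·y_cotton + 3·y_labor = 33.
→ y_cotton = 4.5 and y_labor = 2.
Δz = y_cotton·Δb = 4.5 × (3) = 13.5, so new z* = 776 + 13.5 = 789.5.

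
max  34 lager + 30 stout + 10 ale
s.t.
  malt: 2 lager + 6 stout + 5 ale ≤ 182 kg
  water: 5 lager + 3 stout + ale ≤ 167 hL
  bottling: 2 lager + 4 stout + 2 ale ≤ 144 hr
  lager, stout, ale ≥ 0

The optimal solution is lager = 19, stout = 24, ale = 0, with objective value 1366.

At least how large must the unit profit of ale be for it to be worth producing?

Binding: malt and water. Non-binding: bottling (10 unused).
Slack constraints have shadow price 0 (complementary slackness).
The binding rows give the dual system: 2·y_malt + 5·y_water = 34 and 6·y_malt + 3·y_water = 30.
This yields shadow prices y_malt = 2, y_water = 6.
ale enters the basis when its profit ≥ yᵀa₃ = 2·5 + 6·1 = 16.

16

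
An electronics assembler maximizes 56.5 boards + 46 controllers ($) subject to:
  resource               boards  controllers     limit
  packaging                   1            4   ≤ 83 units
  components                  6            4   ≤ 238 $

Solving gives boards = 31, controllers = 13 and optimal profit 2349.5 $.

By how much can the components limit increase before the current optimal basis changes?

260

Binding constraints: packaging, components. The basis is B = [[1,4],[6,4]] with det -20.
Per unit increase in components, x* moves by d = (0.2, -0.05).
The basis stays optimal until controllers reaches 0; allowable increase = 260 $.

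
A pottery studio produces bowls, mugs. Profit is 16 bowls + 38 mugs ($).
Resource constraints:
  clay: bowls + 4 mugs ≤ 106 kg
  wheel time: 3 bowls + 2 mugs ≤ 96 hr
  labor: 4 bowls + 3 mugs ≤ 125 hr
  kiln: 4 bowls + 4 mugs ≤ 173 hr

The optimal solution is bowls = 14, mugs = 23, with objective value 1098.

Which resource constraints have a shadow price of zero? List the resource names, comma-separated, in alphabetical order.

clay: 106/106 (binding)
wheel time: 88/96 (slack 8)
labor: 125/125 (binding)
kiln: 148/173 (slack 25)
By complementary slackness, a constraint with positive slack has shadow price 0 → kiln, wheel time.

kiln, wheel time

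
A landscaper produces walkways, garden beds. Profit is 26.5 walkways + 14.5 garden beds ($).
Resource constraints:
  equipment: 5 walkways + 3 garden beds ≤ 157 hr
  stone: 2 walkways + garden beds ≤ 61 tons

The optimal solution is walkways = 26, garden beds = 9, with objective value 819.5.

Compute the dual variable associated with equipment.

2.5

At the optimum: equipment uses 157 of 157 (binding); stone uses 61 of 61 (binding).
The binding rows give the dual system: 5·y_equipment + 2·y_stone = 26.5 and 3·y_equipment + 1·y_stone = 14.5.
Solving: y_equipment = 2.5, y_stone = 7.
Shadow price of equipment = 2.5.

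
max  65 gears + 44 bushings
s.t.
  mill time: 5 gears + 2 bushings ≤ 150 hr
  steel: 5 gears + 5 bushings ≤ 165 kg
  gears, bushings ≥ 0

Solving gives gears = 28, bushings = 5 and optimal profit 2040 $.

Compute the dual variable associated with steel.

At the optimum: mill time uses 150 of 150 (binding); steel uses 165 of 165 (binding).
The binding rows give the dual system: 5·y_mill time + 5·y_steel = 65 and 2·y_mill time + 5·y_steel = 44.
→ y_mill time = 7 and y_steel = 6.
Shadow price of steel = 6.

6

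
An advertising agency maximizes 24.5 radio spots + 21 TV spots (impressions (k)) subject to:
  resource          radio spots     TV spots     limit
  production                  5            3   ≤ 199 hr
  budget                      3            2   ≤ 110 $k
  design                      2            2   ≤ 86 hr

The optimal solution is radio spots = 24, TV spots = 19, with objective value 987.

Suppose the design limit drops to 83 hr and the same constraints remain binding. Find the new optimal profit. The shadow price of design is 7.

Δb = -3, so new z* = 987 + (7)·(-3) = 987 − 21 = 966.

966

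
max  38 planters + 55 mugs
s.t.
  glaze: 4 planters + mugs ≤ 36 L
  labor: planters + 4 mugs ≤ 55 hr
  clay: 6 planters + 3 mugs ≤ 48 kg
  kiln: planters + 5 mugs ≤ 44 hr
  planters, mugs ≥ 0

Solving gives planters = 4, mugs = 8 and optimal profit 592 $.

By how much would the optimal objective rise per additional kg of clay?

5

Binding: clay and kiln. Non-binding: glaze (12 unused), labor (19 unused).
Slack constraints have shadow price 0 (complementary slackness).
From A_Bᵀ y = c: 6·y_clay + 1·y_kiln = 38; 3·y_clay + 5·y_kiln = 55.
Solving: y_clay = 5, y_kiln = 8.
Shadow price of clay = 5.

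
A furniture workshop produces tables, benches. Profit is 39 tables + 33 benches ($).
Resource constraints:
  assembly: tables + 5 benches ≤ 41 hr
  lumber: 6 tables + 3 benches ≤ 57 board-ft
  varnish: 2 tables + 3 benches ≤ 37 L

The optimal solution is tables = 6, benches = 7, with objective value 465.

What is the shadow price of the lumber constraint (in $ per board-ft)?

Binding: assembly and lumber. Non-binding: varnish (4 unused).
By complementary slackness, y = 0 for the non-binding constraint.
The binding rows give the dual system: 1·y_assembly + 6·y_lumber = 39 and 5·y_assembly + 3·y_lumber = 33.
This yields shadow prices y_assembly = 3, y_lumber = 6.
Shadow price of lumber = 6.

6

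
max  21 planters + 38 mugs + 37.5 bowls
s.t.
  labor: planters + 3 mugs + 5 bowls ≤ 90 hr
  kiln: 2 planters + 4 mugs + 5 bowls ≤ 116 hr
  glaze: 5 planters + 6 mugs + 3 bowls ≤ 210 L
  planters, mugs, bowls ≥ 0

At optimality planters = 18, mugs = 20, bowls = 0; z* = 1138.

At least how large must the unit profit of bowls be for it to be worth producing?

43

At the optimum: labor uses 78 of 90 (slack = 12); kiln uses 116 of 116 (binding); glaze uses 210 of 210 (binding).
Since labor is not tight, its dual is 0.
Dual feasibility on the basic columns requires 2·y_kiln + 5·y_glaze = 21, 4·y_kiln + 6·y_glaze = 38.
→ y_kiln = 8 and y_glaze = 1.
bowls enters the basis when its profit ≥ yᵀa₃ = 8·5 + 1·3 = 43.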